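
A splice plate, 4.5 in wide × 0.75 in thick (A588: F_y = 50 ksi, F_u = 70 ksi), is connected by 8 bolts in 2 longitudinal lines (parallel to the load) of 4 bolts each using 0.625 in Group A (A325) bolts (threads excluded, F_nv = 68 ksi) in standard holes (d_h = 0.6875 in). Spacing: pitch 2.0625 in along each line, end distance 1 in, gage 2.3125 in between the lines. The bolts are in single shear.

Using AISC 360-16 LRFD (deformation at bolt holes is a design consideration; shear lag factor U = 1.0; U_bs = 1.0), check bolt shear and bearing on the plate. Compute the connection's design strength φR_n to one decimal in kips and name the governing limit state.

125.2 kips (bolt shear governs)

Bolt shear: A_b = π(0.625)²/4 = 0.3068 in². φR_n = 0.75 × 68 × 0.3068 × 8 × 1 = 125.2 kips.
Bearing (0.75 in plate, F_u = 70 ksi): end bolts L_c = 1 − 0.6875/2 = 0.65625, R_n = min(1.2×0.65625×0.75×70, 2.4×0.625×0.75×70) = 41.344 kips/bolt; interior L_c = 2.0625 − 0.6875 = 1.375, R_n = 78.75 kips/bolt. φR_n = 0.75 × (2×41.344 + 6×78.75) = 416.4 kips.
Governing: min(125.2, 416.4) = 125.2 kips → bolt shear.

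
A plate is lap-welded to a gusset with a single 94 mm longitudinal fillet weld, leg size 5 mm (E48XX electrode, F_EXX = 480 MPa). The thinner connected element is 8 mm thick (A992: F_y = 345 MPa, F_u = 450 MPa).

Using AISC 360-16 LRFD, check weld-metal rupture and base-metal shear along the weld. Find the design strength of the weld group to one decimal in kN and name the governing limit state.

71.8 kN (weld metal governs)

Weld metal: throat = 0.707×5 = 3.535 mm, L = 94 mm. φR_n = 0.75 × 0.6 × 480 × 3.535 × 94 = 71.8 kN.
Base metal shear (8 mm plate): yield φR_n = 1.0×0.6×345×8×94 = 155.7 kN; rupture φR_n = 0.75×0.6×450×8×94 = 152.3 kN; take 152.3 kN (rupture).
Governing: min(71.8, 152.3) = 71.8 kN → weld metal.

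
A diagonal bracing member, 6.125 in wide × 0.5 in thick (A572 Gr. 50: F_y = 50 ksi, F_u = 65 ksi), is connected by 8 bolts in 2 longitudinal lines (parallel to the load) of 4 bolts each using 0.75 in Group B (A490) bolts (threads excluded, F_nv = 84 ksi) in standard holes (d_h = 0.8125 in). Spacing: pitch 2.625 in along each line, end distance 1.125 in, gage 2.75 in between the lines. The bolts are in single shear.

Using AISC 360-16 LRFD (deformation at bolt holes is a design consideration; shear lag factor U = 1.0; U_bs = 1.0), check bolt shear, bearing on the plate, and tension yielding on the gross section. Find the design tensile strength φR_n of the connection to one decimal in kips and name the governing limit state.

137.8 kips (gross-section yield governs)

Bolt shear: A_b = π(0.75)²/4 = 0.44179 in². φR_n = 0.75 × 84 × 0.44179 × 8 × 1 = 222.7 kips.
Bearing (0.5 in plate, F_u = 65 ksi): end bolts L_c = 1.125 − 0.8125/2 = 0.71875, R_n = min(1.2×0.71875×0.5×65, 2.4×0.75×0.5×65) = 28.031 kips/bolt; interior L_c = 2.625 − 0.8125 = 1.8125, R_n = 58.5 kips/bolt. φR_n = 0.75 × (2×28.031 + 6×58.5) = 305.3 kips.
Tension yield (gross): A_g = 6.125×0.5 = 3.0625 in². φR_n = 0.90 × 50 × 3.0625 = 137.8 kips.
Governing: min(222.7, 305.3, 137.8) = 137.8 kips → gross-section yield.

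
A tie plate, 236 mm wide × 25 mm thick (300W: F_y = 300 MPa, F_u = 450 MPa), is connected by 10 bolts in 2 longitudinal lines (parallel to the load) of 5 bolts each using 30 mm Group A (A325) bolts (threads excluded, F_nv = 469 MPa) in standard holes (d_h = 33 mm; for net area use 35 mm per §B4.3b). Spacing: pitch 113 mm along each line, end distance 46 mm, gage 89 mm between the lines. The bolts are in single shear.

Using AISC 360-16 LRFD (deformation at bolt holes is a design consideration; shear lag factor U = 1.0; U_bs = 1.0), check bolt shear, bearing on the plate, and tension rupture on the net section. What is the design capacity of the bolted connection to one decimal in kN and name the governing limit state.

1400.6 kN (net-section rupture governs)

Bolt shear: A_b = π(30)²/4 = 706.86 mm². φR_n = 0.75 × 469 × 706.86 × 10 × 1 = 2486.4 kN.
Bearing (25 mm plate, F_u = 450 MPa): end bolts L_c = 46 − 33/2 = 29.5, R_n = min(1.2×29.5×25×450, 2.4×30×25×450) = 398.25 kN/bolt; interior L_c = 113 − 33 = 80, R_n = 810 kN/bolt. φR_n = 0.75 × (2×398.25 + 8×810) = 5457.4 kN.
Tension rupture (net): A_n = (236 − 2×35)×25 = 4150 mm² (U = 1.0, A_e = A_n). φR_n = 0.75 × 450 × 4150 = 1400.6 kN.
Governing: min(2486.4, 5457.4, 1400.6) = 1400.6 kN → net-section rupture.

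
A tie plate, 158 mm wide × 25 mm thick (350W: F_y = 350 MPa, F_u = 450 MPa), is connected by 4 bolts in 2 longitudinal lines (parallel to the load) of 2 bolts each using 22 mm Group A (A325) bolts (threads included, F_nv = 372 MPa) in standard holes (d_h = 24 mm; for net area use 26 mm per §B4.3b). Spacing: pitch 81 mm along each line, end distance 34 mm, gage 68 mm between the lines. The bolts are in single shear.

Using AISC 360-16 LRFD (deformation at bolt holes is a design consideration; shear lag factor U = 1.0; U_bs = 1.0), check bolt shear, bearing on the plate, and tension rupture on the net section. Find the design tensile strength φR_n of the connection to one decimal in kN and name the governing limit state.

Bolt shear: A_b = π(22)²/4 = 380.13 mm². φR_n = 0.75 × 372 × 380.13 × 4 × 1 = 424.2 kN.
Bearing (25 mm plate, F_u = 450 MPa): end bolts L_c = 34 − 24/2 = 22, R_n = min(1.2×22×25×450, 2.4×22×25×450) = 297 kN/bolt; interior L_c = 81 − 24 = 57, R_n = 594 kN/bolt. φR_n = 0.75 × (2×297 + 2×594) = 1336.5 kN.
Tension rupture (net): A_n = (158 − 2×26)×25 = 2650 mm² (U = 1.0, A_e = A_n). φR_n = 0.75 × 450 × 2650 = 894.4 kN.
Governing: min(424.2, 1336.5, 894.4) = 424.2 kN → bolt shear.

424.2 kN (bolt shear governs)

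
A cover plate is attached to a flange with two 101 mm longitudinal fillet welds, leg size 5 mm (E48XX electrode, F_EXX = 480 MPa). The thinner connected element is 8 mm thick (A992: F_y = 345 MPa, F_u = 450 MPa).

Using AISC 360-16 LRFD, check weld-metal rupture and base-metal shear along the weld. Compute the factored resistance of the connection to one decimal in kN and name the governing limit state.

154.2 kN (weld metal governs)

Weld metal: throat = 0.707×5 = 3.535 mm, L = 2×101 = 202 mm. φR_n = 0.75 × 0.6 × 480 × 3.535 × 202 = 154.2 kN.
Base metal shear (8 mm plate): yield φR_n = 1.0×0.6×345×8×202 = 334.5 kN; rupture φR_n = 0.75×0.6×450×8×202 = 327.2 kN; take 327.2 kN (rupture).
Governing: min(154.2, 327.2) = 154.2 kN → weld metal.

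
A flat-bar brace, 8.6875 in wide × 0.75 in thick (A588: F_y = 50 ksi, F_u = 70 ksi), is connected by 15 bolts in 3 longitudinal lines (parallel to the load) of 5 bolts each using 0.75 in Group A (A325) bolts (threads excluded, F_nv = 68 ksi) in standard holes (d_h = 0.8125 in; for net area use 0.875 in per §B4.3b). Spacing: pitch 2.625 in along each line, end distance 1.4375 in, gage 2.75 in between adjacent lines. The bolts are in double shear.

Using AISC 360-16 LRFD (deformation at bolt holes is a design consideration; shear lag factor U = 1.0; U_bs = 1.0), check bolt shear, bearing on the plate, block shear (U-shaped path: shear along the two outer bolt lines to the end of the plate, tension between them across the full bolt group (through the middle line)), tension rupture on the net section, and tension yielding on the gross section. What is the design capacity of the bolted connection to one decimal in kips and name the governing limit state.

Bolt shear: A_b = π(0.75)²/4 = 0.44179 in². φR_n = 0.75 × 68 × 0.44179 × 15 × 2 = 675.9 kips.
Bearing (0.75 in plate, F_u = 70 ksi): end bolts L_c = 1.4375 − 0.8125/2 = 1.03125, R_n = min(1.2×1.03125×0.75×70, 2.4×0.75×0.75×70) = 64.969 kips/bolt; interior L_c = 2.625 − 0.8125 = 1.8125, R_n = 94.5 kips/bolt. φR_n = 0.75 × (3×64.969 + 12×94.5) = 996.7 kips.
Block shear: shear path 2×[1.4375+4×2.625] = 2×11.9375 in, A_gv = 17.906, A_nv = 2×(11.9375 − 4.5×0.875)×0.75 = 12 in²; tension across gage: (5.5 − 2×0.875)×0.75 = 2.8125 in². R_n = min(0.6×70×12, 0.6×50×17.906) + 1.0×70×2.8125 = min(504, 537.18) + 196.88 = 700.88 kips. φR_n = 0.75 × 700.88 = 525.7 kips.
Tension rupture (net): A_n = (8.6875 − 3×0.875)×0.75 = 4.5469 in² (U = 1.0, A_e = A_n). φR_n = 0.75 × 70 × 4.5469 = 238.7 kips.
Tension yield (gross): A_g = 8.6875×0.75 = 6.5156 in². φR_n = 0.90 × 50 × 6.5156 = 293.2 kips.
Governing: min(675.9, 996.7, 525.7, 238.7, 293.2) = 238.7 kips → net-section rupture.

238.7 kips (net-section rupture governs)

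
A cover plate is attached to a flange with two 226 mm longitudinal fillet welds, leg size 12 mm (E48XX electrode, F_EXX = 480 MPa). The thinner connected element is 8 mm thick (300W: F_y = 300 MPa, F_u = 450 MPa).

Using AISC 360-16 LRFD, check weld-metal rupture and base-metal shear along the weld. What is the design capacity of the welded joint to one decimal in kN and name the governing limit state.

Weld metal: throat = 0.707×12 = 8.484 mm, L = 2×226 = 452 mm. φR_n = 0.75 × 0.6 × 480 × 8.484 × 452 = 828.3 kN.
Base metal shear (8 mm plate): yield φR_n = 1.0×0.6×300×8×452 = 650.9 kN; rupture φR_n = 0.75×0.6×450×8×452 = 732.2 kN; take 650.9 kN (yield).
Governing: min(828.3, 650.9) = 650.9 kN → base-metal shear.

650.9 kN (base-metal shear governs)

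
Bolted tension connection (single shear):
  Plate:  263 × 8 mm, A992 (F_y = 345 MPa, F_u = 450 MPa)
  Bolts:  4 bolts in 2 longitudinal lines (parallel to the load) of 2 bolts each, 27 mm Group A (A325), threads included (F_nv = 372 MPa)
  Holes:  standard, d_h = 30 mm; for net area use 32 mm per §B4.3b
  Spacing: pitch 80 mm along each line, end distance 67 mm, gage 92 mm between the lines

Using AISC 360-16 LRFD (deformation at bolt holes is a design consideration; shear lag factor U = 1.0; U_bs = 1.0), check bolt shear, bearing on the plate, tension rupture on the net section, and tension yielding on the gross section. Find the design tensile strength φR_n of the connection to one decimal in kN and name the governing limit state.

Bolt shear: A_b = π(27)²/4 = 572.56 mm². φR_n = 0.75 × 372 × 572.56 × 4 × 1 = 639.0 kN.
Bearing (8 mm plate, F_u = 450 MPa): end bolts L_c = 67 − 30/2 = 52, R_n = min(1.2×52×8×450, 2.4×27×8×450) = 224.64 kN/bolt; interior L_c = 80 − 30 = 50, R_n = 216 kN/bolt. φR_n = 0.75 × (2×224.64 + 2×216) = 661.0 kN.
Tension rupture (net): A_n = (263 − 2×32)×8 = 1592 mm² (U = 1.0, A_e = A_n). φR_n = 0.75 × 450 × 1592 = 537.3 kN.
Tension yield (gross): A_g = 263×8 = 2104 mm². φR_n = 0.90 × 345 × 2104 = 653.3 kN.
Governing: min(639.0, 661.0, 537.3, 653.3) = 537.3 kN → net-section rupture.

537.3 kN (net-section rupture governs)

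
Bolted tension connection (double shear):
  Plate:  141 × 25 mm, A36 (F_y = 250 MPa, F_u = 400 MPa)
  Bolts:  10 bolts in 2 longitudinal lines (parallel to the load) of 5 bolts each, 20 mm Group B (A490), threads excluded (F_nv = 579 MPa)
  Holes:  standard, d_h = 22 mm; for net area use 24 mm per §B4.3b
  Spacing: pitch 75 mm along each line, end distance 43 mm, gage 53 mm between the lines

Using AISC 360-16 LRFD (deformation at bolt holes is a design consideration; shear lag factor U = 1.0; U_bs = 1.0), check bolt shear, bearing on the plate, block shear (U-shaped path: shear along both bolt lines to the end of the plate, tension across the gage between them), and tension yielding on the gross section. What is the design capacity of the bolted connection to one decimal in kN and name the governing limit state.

793.1 kN (gross-section yield governs)

Bolt shear: A_b = π(20)²/4 = 314.16 mm². φR_n = 0.75 × 579 × 314.16 × 10 × 2 = 2728.5 kN.
Bearing (25 mm plate, F_u = 400 MPa): end bolts L_c = 43 − 22/2 = 32, R_n = min(1.2×32×25×400, 2.4×20×25×400) = 384 kN/bolt; interior L_c = 75 − 22 = 53, R_n = 480 kN/bolt. φR_n = 0.75 × (2×384 + 8×480) = 3456.0 kN.
Block shear: shear path 2×[43+4×75] = 2×343 mm, A_gv = 17150, A_nv = 2×(343 − 4.5×24)×25 = 11750 mm²; tension across gage: (53 − 1×24)×25 = 725 mm². R_n = min(0.6×400×11750, 0.6×250×17150) + 1.0×400×725 = min(2820, 2572.5) + 290 = 2862.5 kN. φR_n = 0.75 × 2862.5 = 2146.9 kN.
Tension yield (gross): A_g = 141×25 = 3525 mm². φR_n = 0.90 × 250 × 3525 = 793.1 kN.
Governing: min(2728.5, 3456.0, 2146.9, 793.1) = 793.1 kN → gross-section yield.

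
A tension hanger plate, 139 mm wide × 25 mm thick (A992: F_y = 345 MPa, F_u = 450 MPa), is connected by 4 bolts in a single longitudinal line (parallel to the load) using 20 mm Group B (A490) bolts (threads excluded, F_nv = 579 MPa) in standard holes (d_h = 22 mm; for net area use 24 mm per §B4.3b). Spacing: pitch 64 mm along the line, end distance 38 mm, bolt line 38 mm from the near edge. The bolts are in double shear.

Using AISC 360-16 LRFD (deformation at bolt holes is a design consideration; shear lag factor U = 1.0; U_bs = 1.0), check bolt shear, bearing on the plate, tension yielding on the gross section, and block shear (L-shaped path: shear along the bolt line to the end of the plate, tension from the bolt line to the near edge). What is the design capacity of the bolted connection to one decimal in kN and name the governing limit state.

958.5 kN (block shear governs)

Bolt shear: A_b = π(20)²/4 = 314.16 mm². φR_n = 0.75 × 579 × 314.16 × 4 × 2 = 1091.4 kN.
Bearing (25 mm plate, F_u = 450 MPa): end bolts L_c = 38 − 22/2 = 27, R_n = min(1.2×27×25×450, 2.4×20×25×450) = 364.5 kN/bolt; interior L_c = 64 − 22 = 42, R_n = 540 kN/bolt. φR_n = 0.75 × (1×364.5 + 3×540) = 1488.4 kN.
Tension yield (gross): A_g = 139×25 = 3475 mm². φR_n = 0.90 × 345 × 3475 = 1079.0 kN.
Block shear: shear path 1×[38+3×64] = 1×230 mm, A_gv = 5750, A_nv = 1×(230 − 3.5×24)×25 = 3650 mm²; tension to near edge: (38 − 0.5×24)×25 = 650 mm². R_n = min(0.6×450×3650, 0.6×345×5750) + 1.0×450×650 = min(985.5, 1190.3) + 292.5 = 1278 kN. φR_n = 0.75 × 1278 = 958.5 kN.
Governing: min(1091.4, 1488.4, 1079.0, 958.5) = 958.5 kN → block shear.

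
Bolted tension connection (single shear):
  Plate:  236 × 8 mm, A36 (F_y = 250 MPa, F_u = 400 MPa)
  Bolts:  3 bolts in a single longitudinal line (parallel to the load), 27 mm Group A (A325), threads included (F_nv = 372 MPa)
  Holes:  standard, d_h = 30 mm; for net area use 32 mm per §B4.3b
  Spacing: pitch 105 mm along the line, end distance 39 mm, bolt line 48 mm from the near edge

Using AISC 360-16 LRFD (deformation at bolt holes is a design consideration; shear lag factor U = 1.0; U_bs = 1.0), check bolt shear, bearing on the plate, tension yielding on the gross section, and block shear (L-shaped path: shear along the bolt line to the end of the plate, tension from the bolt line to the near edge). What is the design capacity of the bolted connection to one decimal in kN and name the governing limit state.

300.9 kN (block shear governs)

Bolt shear: A_b = π(27)²/4 = 572.56 mm². φR_n = 0.75 × 372 × 572.56 × 3 × 1 = 479.2 kN.
Bearing (8 mm plate, F_u = 400 MPa): end bolts L_c = 39 − 30/2 = 24, R_n = min(1.2×24×8×400, 2.4×27×8×400) = 92.16 kN/bolt; interior L_c = 105 − 30 = 75, R_n = 207.36 kN/bolt. φR_n = 0.75 × (1×92.16 + 2×207.36) = 380.2 kN.
Tension yield (gross): A_g = 236×8 = 1888 mm². φR_n = 0.90 × 250 × 1888 = 424.8 kN.
Block shear: shear path 1×[39+2×105] = 1×249 mm, A_gv = 1992, A_nv = 1×(249 − 2.5×32)×8 = 1352 mm²; tension to near edge: (48 − 0.5×32)×8 = 256 mm². R_n = min(0.6×400×1352, 0.6×250×1992) + 1.0×400×256 = min(324.48, 298.8) + 102.4 = 401.2 kN. φR_n = 0.75 × 401.2 = 300.9 kN.
Governing: min(479.2, 380.2, 424.8, 300.9) = 300.9 kN → block shear.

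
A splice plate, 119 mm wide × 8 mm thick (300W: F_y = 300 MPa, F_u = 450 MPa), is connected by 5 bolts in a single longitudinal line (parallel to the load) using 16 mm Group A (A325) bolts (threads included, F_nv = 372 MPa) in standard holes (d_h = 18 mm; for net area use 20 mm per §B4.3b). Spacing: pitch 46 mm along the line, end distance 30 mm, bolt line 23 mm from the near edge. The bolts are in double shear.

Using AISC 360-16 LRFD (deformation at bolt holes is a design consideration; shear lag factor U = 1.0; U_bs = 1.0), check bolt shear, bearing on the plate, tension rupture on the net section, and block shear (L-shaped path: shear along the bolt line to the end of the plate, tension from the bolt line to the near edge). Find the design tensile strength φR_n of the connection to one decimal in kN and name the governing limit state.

Bolt shear: A_b = π(16)²/4 = 201.06 mm². φR_n = 0.75 × 372 × 201.06 × 5 × 2 = 561.0 kN.
Bearing (8 mm plate, F_u = 450 MPa): end bolts L_c = 30 − 18/2 = 21, R_n = min(1.2×21×8×450, 2.4×16×8×450) = 90.72 kN/bolt; interior L_c = 46 − 18 = 28, R_n = 120.96 kN/bolt. φR_n = 0.75 × (1×90.72 + 4×120.96) = 430.9 kN.
Tension rupture (net): A_n = (119 − 1×20)×8 = 792 mm² (U = 1.0, A_e = A_n). φR_n = 0.75 × 450 × 792 = 267.3 kN.
Block shear: shear path 1×[30+4×46] = 1×214 mm, A_gv = 1712, A_nv = 1×(214 − 4.5×20)×8 = 992 mm²; tension to near edge: (23 − 0.5×20)×8 = 104 mm². R_n = min(0.6×450×992, 0.6×300×1712) + 1.0×450×104 = min(267.84, 308.16) + 46.8 = 314.64 kN. φR_n = 0.75 × 314.64 = 236.0 kN.
Governing: min(561.0, 430.9, 267.3, 236.0) = 236.0 kN → block shear.

236.0 kN (block shear governs)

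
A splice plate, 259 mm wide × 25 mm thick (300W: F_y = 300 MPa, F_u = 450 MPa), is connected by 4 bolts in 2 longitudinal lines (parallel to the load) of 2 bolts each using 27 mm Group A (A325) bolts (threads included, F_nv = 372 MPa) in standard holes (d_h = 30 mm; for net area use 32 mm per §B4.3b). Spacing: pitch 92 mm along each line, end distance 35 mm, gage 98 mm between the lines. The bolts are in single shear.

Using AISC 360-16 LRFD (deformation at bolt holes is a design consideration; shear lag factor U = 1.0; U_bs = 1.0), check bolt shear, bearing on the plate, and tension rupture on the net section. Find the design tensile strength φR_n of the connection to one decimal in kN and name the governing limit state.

639.0 kN (bolt shear governs)

Bolt shear: A_b = π(27)²/4 = 572.56 mm². φR_n = 0.75 × 372 × 572.56 × 4 × 1 = 639.0 kN.
Bearing (25 mm plate, F_u = 450 MPa): end bolts L_c = 35 − 30/2 = 20, R_n = min(1.2×20×25×450, 2.4×27×25×450) = 270 kN/bolt; interior L_c = 92 − 30 = 62, R_n = 729 kN/bolt. φR_n = 0.75 × (2×270 + 2×729) = 1498.5 kN.
Tension rupture (net): A_n = (259 − 2×32)×25 = 4875 mm² (U = 1.0, A_e = A_n). φR_n = 0.75 × 450 × 4875 = 1645.3 kN.
Governing: min(639.0, 1498.5, 1645.3) = 639.0 kN → bolt shear.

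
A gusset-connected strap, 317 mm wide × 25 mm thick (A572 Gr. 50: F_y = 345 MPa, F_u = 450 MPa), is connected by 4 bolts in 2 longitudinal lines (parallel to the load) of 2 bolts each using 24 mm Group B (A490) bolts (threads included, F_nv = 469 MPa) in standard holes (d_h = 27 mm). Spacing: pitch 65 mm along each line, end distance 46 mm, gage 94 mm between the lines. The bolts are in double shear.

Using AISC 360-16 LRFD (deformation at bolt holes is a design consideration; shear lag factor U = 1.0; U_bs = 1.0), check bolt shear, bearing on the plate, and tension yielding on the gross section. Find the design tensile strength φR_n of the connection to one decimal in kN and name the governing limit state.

Bolt shear: A_b = π(24)²/4 = 452.39 mm². φR_n = 0.75 × 469 × 452.39 × 4 × 2 = 1273.0 kN.
Bearing (25 mm plate, F_u = 450 MPa): end bolts L_c = 46 − 27/2 = 32.5, R_n = min(1.2×32.5×25×450, 2.4×24×25×450) = 438.75 kN/bolt; interior L_c = 65 − 27 = 38, R_n = 513 kN/bolt. φR_n = 0.75 × (2×438.75 + 2×513) = 1427.6 kN.
Tension yield (gross): A_g = 317×25 = 7925 mm². φR_n = 0.90 × 345 × 7925 = 2460.7 kN.
Governing: min(1273.0, 1427.6, 2460.7) = 1273.0 kN → bolt shear.

1273.0 kN (bolt shear governs)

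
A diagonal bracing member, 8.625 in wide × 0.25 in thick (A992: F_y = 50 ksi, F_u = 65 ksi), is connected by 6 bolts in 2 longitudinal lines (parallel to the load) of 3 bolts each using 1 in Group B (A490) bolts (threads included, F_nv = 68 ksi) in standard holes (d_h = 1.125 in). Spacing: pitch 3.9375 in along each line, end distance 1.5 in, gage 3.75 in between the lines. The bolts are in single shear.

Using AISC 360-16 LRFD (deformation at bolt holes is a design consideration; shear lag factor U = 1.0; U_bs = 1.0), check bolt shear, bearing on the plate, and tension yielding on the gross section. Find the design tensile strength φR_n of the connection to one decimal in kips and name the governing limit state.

Bolt shear: A_b = π(1)²/4 = 0.7854 in². φR_n = 0.75 × 68 × 0.7854 × 6 × 1 = 240.3 kips.
Bearing (0.25 in plate, F_u = 65 ksi): end bolts L_c = 1.5 − 1.125/2 = 0.9375, R_n = min(1.2×0.9375×0.25×65, 2.4×1×0.25×65) = 18.281 kips/bolt; interior L_c = 3.9375 − 1.125 = 2.8125, R_n = 39 kips/bolt. φR_n = 0.75 × (2×18.281 + 4×39) = 144.4 kips.
Tension yield (gross): A_g = 8.625×0.25 = 2.1563 in². φR_n = 0.90 × 50 × 2.1563 = 97.0 kips.
Governing: min(240.3, 144.4, 97.0) = 97.0 kips → gross-section yield.

97.0 kips (gross-section yield governs)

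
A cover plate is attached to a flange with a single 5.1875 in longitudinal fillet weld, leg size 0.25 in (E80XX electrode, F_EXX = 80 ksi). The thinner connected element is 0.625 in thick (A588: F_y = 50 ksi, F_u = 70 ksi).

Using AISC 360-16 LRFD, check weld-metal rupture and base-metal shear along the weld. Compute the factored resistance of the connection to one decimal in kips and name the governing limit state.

33.0 kips (weld metal governs)

Weld metal: throat = 0.707×0.25 = 0.17675 in, L = 5.1875 in. φR_n = 0.75 × 0.6 × 80 × 0.17675 × 5.1875 = 33.0 kips.
Base metal shear (0.625 in plate): yield φR_n = 1.0×0.6×50×0.625×5.1875 = 97.3 kips; rupture φR_n = 0.75×0.6×70×0.625×5.1875 = 102.1 kips; take 97.3 kips (yield).
Governing: min(33.0, 97.3) = 33.0 kips → weld metal.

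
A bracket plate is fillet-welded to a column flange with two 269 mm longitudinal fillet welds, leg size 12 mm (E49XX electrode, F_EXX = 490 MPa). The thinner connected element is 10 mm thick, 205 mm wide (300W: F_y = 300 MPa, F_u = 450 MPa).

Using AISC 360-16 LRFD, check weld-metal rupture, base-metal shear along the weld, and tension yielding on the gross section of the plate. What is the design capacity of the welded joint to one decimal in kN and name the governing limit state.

553.5 kN (gross-section yield governs)

Weld metal: throat = 0.707×12 = 8.484 mm, L = 2×269 = 538 mm. φR_n = 0.75 × 0.6 × 490 × 8.484 × 538 = 1006.4 kN.
Base metal shear (10 mm plate): yield φR_n = 1.0×0.6×300×10×538 = 968.4 kN; rupture φR_n = 0.75×0.6×450×10×538 = 1089.5 kN; take 968.4 kN (yield).
Tension yield (gross): A_g = 205×10 = 2050 mm². φR_n = 0.90 × 300 × 2050 = 553.5 kN.
Governing: min(1006.4, 968.4, 553.5) = 553.5 kN → gross-section yield.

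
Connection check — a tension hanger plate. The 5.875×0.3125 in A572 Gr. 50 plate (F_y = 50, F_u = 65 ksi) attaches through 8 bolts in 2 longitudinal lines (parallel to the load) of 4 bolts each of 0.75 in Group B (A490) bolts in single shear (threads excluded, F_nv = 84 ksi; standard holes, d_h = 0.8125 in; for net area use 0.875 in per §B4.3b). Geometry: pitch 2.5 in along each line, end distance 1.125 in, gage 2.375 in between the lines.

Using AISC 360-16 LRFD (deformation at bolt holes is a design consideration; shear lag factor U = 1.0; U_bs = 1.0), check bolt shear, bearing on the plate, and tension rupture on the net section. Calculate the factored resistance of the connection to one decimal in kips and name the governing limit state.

62.8 kips (net-section rupture governs)

Bolt shear: A_b = π(0.75)²/4 = 0.44179 in². φR_n = 0.75 × 84 × 0.44179 × 8 × 1 = 222.7 kips.
Bearing (0.3125 in plate, F_u = 65 ksi): end bolts L_c = 1.125 − 0.8125/2 = 0.71875, R_n = min(1.2×0.71875×0.3125×65, 2.4×0.75×0.3125×65) = 17.52 kips/bolt; interior L_c = 2.5 − 0.8125 = 1.6875, R_n = 36.563 kips/bolt. φR_n = 0.75 × (2×17.52 + 6×36.563) = 190.8 kips.
Tension rupture (net): A_n = (5.875 − 2×0.875)×0.3125 = 1.2891 in² (U = 1.0, A_e = A_n). φR_n = 0.75 × 65 × 1.2891 = 62.8 kips.
Governing: min(222.7, 190.8, 62.8) = 62.8 kips → net-section rupture.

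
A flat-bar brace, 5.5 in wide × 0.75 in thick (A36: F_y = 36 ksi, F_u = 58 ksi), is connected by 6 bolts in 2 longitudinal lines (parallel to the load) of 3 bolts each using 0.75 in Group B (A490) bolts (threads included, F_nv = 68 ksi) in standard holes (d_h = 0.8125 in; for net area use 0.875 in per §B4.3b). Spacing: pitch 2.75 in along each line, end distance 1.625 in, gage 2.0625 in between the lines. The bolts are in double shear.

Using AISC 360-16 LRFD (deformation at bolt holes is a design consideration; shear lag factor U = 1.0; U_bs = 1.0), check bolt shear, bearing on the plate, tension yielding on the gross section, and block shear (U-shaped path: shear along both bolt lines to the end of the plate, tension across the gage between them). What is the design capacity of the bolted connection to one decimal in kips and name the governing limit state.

133.7 kips (gross-section yield governs)

Bolt shear: A_b = π(0.75)²/4 = 0.44179 in². φR_n = 0.75 × 68 × 0.44179 × 6 × 2 = 270.4 kips.
Bearing (0.75 in plate, F_u = 58 ksi): end bolts L_c = 1.625 − 0.8125/2 = 1.21875, R_n = min(1.2×1.21875×0.75×58, 2.4×0.75×0.75×58) = 63.619 kips/bolt; interior L_c = 2.75 − 0.8125 = 1.9375, R_n = 78.3 kips/bolt. φR_n = 0.75 × (2×63.619 + 4×78.3) = 330.3 kips.
Tension yield (gross): A_g = 5.5×0.75 = 4.125 in². φR_n = 0.90 × 36 × 4.125 = 133.7 kips.
Block shear: shear path 2×[1.625+2×2.75] = 2×7.125 in, A_gv = 10.688, A_nv = 2×(7.125 − 2.5×0.875)×0.75 = 7.4063 in²; tension across gage: (2.0625 − 1×0.875)×0.75 = 0.89063 in². R_n = min(0.6×58×7.4063, 0.6×36×10.688) + 1.0×58×0.89063 = min(257.74, 230.86) + 51.657 = 282.52 kips. φR_n = 0.75 × 282.52 = 211.9 kips.
Governing: min(270.4, 330.3, 133.7, 211.9) = 133.7 kips → gross-section yield.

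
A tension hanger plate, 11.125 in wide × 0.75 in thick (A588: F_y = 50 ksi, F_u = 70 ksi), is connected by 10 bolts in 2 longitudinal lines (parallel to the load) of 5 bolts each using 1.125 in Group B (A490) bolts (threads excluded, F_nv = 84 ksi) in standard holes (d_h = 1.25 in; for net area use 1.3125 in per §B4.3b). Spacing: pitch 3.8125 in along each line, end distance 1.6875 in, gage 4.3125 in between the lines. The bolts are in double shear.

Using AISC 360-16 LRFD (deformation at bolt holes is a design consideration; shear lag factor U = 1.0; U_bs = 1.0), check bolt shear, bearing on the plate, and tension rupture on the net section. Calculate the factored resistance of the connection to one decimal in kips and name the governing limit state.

Bolt shear: A_b = π(1.125)²/4 = 0.99402 in². φR_n = 0.75 × 84 × 0.99402 × 10 × 2 = 1252.5 kips.
Bearing (0.75 in plate, F_u = 70 ksi): end bolts L_c = 1.6875 − 1.25/2 = 1.0625, R_n = min(1.2×1.0625×0.75×70, 2.4×1.125×0.75×70) = 66.938 kips/bolt; interior L_c = 3.8125 − 1.25 = 2.5625, R_n = 141.75 kips/bolt. φR_n = 0.75 × (2×66.938 + 8×141.75) = 950.9 kips.
Tension rupture (net): A_n = (11.125 − 2×1.3125)×0.75 = 6.375 in² (U = 1.0, A_e = A_n). φR_n = 0.75 × 70 × 6.375 = 334.7 kips.
Governing: min(1252.5, 950.9, 334.7) = 334.7 kips → net-section rupture.

334.7 kips (net-section rupture governs)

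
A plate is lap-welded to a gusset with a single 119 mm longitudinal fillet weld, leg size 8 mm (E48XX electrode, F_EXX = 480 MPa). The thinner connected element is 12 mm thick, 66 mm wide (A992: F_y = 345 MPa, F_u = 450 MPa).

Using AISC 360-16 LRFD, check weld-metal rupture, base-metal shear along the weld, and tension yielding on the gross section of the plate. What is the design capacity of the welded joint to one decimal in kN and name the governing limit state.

Weld metal: throat = 0.707×8 = 5.656 mm, L = 119 mm. φR_n = 0.75 × 0.6 × 480 × 5.656 × 119 = 145.4 kN.
Base metal shear (12 mm plate): yield φR_n = 1.0×0.6×345×12×119 = 295.6 kN; rupture φR_n = 0.75×0.6×450×12×119 = 289.2 kN; take 289.2 kN (rupture).
Tension yield (gross): A_g = 66×12 = 792 mm². φR_n = 0.90 × 345 × 792 = 245.9 kN.
Governing: min(145.4, 289.2, 245.9) = 145.4 kN → weld metal.

145.4 kN (weld metal governs)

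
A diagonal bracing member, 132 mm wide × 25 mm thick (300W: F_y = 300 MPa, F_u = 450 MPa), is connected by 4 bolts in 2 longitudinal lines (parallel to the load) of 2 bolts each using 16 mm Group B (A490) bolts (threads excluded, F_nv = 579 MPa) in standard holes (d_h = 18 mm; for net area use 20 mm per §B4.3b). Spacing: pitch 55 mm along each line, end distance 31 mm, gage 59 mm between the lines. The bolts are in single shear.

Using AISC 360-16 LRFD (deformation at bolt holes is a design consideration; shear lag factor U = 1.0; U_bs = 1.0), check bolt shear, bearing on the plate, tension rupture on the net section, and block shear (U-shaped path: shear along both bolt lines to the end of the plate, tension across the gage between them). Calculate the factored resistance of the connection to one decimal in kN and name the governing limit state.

349.2 kN (bolt shear governs)

Bolt shear: A_b = π(16)²/4 = 201.06 mm². φR_n = 0.75 × 579 × 201.06 × 4 × 1 = 349.2 kN.
Bearing (25 mm plate, F_u = 450 MPa): end bolts L_c = 31 − 18/2 = 22, R_n = min(1.2×22×25×450, 2.4×16×25×450) = 297 kN/bolt; interior L_c = 55 − 18 = 37, R_n = 432 kN/bolt. φR_n = 0.75 × (2×297 + 2×432) = 1093.5 kN.
Tension rupture (net): A_n = (132 − 2×20)×25 = 2300 mm² (U = 1.0, A_e = A_n). φR_n = 0.75 × 450 × 2300 = 776.3 kN.
Block shear: shear path 2×[31+1×55] = 2×86 mm, A_gv = 4300, A_nv = 2×(86 − 1.5×20)×25 = 2800 mm²; tension across gage: (59 − 1×20)×25 = 975 mm². R_n = min(0.6×450×2800, 0.6×300×4300) + 1.0×450×975 = min(756, 774) + 438.75 = 1194.8 kN. φR_n = 0.75 × 1194.8 = 896.1 kN.
Governing: min(349.2, 1093.5, 776.3, 896.1) = 349.2 kN → bolt shear.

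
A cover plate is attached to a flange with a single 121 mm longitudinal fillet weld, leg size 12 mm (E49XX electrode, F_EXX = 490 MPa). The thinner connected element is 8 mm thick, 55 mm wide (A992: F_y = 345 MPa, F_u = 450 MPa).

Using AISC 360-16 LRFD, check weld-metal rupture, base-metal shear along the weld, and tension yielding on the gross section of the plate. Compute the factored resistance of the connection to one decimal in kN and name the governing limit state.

Weld metal: throat = 0.707×12 = 8.484 mm, L = 121 mm. φR_n = 0.75 × 0.6 × 490 × 8.484 × 121 = 226.4 kN.
Base metal shear (8 mm plate): yield φR_n = 1.0×0.6×345×8×121 = 200.4 kN; rupture φR_n = 0.75×0.6×450×8×121 = 196.0 kN; take 196.0 kN (rupture).
Tension yield (gross): A_g = 55×8 = 440 mm². φR_n = 0.90 × 345 × 440 = 136.6 kN.
Governing: min(226.4, 196.0, 136.6) = 136.6 kN → gross-section yield.

136.6 kN (gross-section yield governs)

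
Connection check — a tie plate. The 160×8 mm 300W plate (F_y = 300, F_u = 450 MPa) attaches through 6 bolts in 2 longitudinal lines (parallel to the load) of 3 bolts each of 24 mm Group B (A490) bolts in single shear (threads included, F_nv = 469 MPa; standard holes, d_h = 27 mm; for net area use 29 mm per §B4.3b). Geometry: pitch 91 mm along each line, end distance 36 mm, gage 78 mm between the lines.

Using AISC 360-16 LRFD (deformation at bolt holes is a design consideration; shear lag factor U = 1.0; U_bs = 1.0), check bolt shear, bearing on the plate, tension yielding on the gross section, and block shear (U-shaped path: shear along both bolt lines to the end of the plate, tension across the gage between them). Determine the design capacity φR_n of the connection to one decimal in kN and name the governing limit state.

Bolt shear: A_b = π(24)²/4 = 452.39 mm². φR_n = 0.75 × 469 × 452.39 × 6 × 1 = 954.8 kN.
Bearing (8 mm plate, F_u = 450 MPa): end bolts L_c = 36 − 27/2 = 22.5, R_n = min(1.2×22.5×8×450, 2.4×24×8×450) = 97.2 kN/bolt; interior L_c = 91 − 27 = 64, R_n = 207.36 kN/bolt. φR_n = 0.75 × (2×97.2 + 4×207.36) = 767.9 kN.
Tension yield (gross): A_g = 160×8 = 1280 mm². φR_n = 0.90 × 300 × 1280 = 345.6 kN.
Block shear: shear path 2×[36+2×91] = 2×218 mm, A_gv = 3488, A_nv = 2×(218 − 2.5×29)×8 = 2328 mm²; tension across gage: (78 − 1×29)×8 = 392 mm². R_n = min(0.6×450×2328, 0.6×300×3488) + 1.0×450×392 = min(628.56, 627.84) + 176.4 = 804.24 kN. φR_n = 0.75 × 804.24 = 603.2 kN.
Governing: min(954.8, 767.9, 345.6, 603.2) = 345.6 kN → gross-section yield.

345.6 kN (gross-section yield governs)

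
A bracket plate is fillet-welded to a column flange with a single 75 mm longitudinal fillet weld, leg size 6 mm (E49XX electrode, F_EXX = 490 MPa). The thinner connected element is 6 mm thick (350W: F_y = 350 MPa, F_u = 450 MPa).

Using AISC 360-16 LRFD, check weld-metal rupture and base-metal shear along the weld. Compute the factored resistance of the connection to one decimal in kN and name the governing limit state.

70.2 kN (weld metal governs)

Weld metal: throat = 0.707×6 = 4.242 mm, L = 75 mm. φR_n = 0.75 × 0.6 × 490 × 4.242 × 75 = 70.2 kN.
Base metal shear (6 mm plate): yield φR_n = 1.0×0.6×350×6×75 = 94.5 kN; rupture φR_n = 0.75×0.6×450×6×75 = 91.1 kN; take 91.1 kN (rupture).
Governing: min(70.2, 91.1) = 70.2 kN → weld metal.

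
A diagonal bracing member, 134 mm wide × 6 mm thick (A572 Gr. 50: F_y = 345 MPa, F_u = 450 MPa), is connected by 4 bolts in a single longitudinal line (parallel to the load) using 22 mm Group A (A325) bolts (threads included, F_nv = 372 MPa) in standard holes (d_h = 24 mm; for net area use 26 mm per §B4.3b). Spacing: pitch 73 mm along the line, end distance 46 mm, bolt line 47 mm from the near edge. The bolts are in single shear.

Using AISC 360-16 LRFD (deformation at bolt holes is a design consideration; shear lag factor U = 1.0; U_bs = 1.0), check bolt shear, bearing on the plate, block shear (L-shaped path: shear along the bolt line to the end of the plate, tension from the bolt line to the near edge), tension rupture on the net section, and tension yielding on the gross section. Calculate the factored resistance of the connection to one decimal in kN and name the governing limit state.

218.7 kN (net-section rupture governs)

Bolt shear: A_b = π(22)²/4 = 380.13 mm². φR_n = 0.75 × 372 × 380.13 × 4 × 1 = 424.2 kN.
Bearing (6 mm plate, F_u = 450 MPa): end bolts L_c = 46 − 24/2 = 34, R_n = min(1.2×34×6×450, 2.4×22×6×450) = 110.16 kN/bolt; interior L_c = 73 − 24 = 49, R_n = 142.56 kN/bolt. φR_n = 0.75 × (1×110.16 + 3×142.56) = 403.4 kN.
Block shear: shear path 1×[46+3×73] = 1×265 mm, A_gv = 1590, A_nv = 1×(265 − 3.5×26)×6 = 1044 mm²; tension to near edge: (47 − 0.5×26)×6 = 204 mm². R_n = min(0.6×450×1044, 0.6×345×1590) + 1.0×450×204 = min(281.88, 329.13) + 91.8 = 373.68 kN. φR_n = 0.75 × 373.68 = 280.3 kN.
Tension rupture (net): A_n = (134 − 1×26)×6 = 648 mm² (U = 1.0, A_e = A_n). φR_n = 0.75 × 450 × 648 = 218.7 kN.
Tension yield (gross): A_g = 134×6 = 804 mm². φR_n = 0.90 × 345 × 804 = 249.6 kN.
Governing: min(424.2, 403.4, 280.3, 218.7, 249.6) = 218.7 kN → net-section rupture.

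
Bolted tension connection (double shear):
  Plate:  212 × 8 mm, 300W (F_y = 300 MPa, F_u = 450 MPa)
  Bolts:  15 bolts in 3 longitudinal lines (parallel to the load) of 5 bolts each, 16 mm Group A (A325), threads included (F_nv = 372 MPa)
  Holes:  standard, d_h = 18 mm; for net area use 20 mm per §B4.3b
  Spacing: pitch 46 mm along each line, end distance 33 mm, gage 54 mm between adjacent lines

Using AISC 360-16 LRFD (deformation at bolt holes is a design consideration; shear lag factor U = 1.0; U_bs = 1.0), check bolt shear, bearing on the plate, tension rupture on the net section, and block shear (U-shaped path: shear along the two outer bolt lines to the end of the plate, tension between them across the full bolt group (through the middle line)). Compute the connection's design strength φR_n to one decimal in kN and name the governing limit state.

Bolt shear: A_b = π(16)²/4 = 201.06 mm². φR_n = 0.75 × 372 × 201.06 × 15 × 2 = 1682.9 kN.
Bearing (8 mm plate, F_u = 450 MPa): end bolts L_c = 33 − 18/2 = 24, R_n = min(1.2×24×8×450, 2.4×16×8×450) = 103.68 kN/bolt; interior L_c = 46 − 18 = 28, R_n = 120.96 kN/bolt. φR_n = 0.75 × (3×103.68 + 12×120.96) = 1321.9 kN.
Tension rupture (net): A_n = (212 − 3×20)×8 = 1216 mm² (U = 1.0, A_e = A_n). φR_n = 0.75 × 450 × 1216 = 410.4 kN.
Block shear: shear path 2×[33+4×46] = 2×217 mm, A_gv = 3472, A_nv = 2×(217 − 4.5×20)×8 = 2032 mm²; tension across gage: (108 − 2×20)×8 = 544 mm². R_n = min(0.6×450×2032, 0.6×300×3472) + 1.0×450×544 = min(548.64, 624.96) + 244.8 = 793.44 kN. φR_n = 0.75 × 793.44 = 595.1 kN.
Governing: min(1682.9, 1321.9, 410.4, 595.1) = 410.4 kN → net-section rupture.

410.4 kN (net-section rupture governs)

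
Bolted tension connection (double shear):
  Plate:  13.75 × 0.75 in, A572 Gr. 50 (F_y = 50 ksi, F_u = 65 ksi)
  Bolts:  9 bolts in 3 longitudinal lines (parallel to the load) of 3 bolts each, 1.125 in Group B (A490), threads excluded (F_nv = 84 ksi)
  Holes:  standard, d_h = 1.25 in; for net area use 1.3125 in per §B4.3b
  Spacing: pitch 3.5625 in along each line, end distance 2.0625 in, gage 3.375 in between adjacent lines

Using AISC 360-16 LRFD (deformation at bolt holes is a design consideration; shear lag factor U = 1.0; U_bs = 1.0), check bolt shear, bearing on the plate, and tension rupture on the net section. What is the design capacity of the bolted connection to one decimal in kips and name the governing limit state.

Bolt shear: A_b = π(1.125)²/4 = 0.99402 in². φR_n = 0.75 × 84 × 0.99402 × 9 × 2 = 1127.2 kips.
Bearing (0.75 in plate, F_u = 65 ksi): end bolts L_c = 2.0625 − 1.25/2 = 1.4375, R_n = min(1.2×1.4375×0.75×65, 2.4×1.125×0.75×65) = 84.094 kips/bolt; interior L_c = 3.5625 − 1.25 = 2.3125, R_n = 131.63 kips/bolt. φR_n = 0.75 × (3×84.094 + 6×131.63) = 781.5 kips.
Tension rupture (net): A_n = (13.75 − 3×1.3125)×0.75 = 7.3594 in² (U = 1.0, A_e = A_n). φR_n = 0.75 × 65 × 7.3594 = 358.8 kips.
Governing: min(1127.2, 781.5, 358.8) = 358.8 kips → net-section rupture.

358.8 kips (net-section rupture governs)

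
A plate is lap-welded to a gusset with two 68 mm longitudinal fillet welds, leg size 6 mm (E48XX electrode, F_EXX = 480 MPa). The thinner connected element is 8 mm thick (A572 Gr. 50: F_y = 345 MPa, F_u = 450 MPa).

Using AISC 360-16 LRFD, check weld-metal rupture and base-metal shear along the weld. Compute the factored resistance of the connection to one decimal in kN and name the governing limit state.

Weld metal: throat = 0.707×6 = 4.242 mm, L = 2×68 = 136 mm. φR_n = 0.75 × 0.6 × 480 × 4.242 × 136 = 124.6 kN.
Base metal shear (8 mm plate): yield φR_n = 1.0×0.6×345×8×136 = 225.2 kN; rupture φR_n = 0.75×0.6×450×8×136 = 220.3 kN; take 220.3 kN (rupture).
Governing: min(124.6, 220.3) = 124.6 kN → weld metal.

124.6 kN (weld metal governs)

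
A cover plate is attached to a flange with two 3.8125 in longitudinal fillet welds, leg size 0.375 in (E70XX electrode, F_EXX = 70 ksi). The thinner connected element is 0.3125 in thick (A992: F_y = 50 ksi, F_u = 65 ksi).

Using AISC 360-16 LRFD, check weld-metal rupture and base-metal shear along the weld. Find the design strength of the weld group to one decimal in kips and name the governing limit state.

Weld metal: throat = 0.707×0.375 = 0.26513 in, L = 2×3.8125 = 7.625 in. φR_n = 0.75 × 0.6 × 70 × 0.26513 × 7.625 = 63.7 kips.
Base metal shear (0.3125 in plate): yield φR_n = 1.0×0.6×50×0.3125×7.625 = 71.5 kips; rupture φR_n = 0.75×0.6×65×0.3125×7.625 = 69.7 kips; take 69.7 kips (rupture).
Governing: min(63.7, 69.7) = 63.7 kips → weld metal.

63.7 kips (weld metal governs)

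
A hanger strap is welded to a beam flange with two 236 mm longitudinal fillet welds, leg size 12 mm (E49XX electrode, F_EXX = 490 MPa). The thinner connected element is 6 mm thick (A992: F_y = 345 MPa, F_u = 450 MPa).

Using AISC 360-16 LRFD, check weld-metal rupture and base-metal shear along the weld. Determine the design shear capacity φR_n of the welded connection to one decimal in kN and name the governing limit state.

Weld metal: throat = 0.707×12 = 8.484 mm, L = 2×236 = 472 mm. φR_n = 0.75 × 0.6 × 490 × 8.484 × 472 = 883.0 kN.
Base metal shear (6 mm plate): yield φR_n = 1.0×0.6×345×6×472 = 586.2 kN; rupture φR_n = 0.75×0.6×450×6×472 = 573.5 kN; take 573.5 kN (rupture).
Governing: min(883.0, 573.5) = 573.5 kN → base-metal shear.

573.5 kN (base-metal shear governs)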